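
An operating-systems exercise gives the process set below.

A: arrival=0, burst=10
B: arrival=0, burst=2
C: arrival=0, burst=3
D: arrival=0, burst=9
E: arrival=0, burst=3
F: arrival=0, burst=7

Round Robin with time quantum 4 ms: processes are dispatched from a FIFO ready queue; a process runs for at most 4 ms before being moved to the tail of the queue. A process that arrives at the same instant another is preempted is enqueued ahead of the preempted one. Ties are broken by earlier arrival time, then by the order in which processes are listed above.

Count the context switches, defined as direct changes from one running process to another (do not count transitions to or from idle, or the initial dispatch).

10

Timeline: | A 0-4 | B 4-6 | C 6-9 | D 9-13 | E 13-16 | F 16-20 | A 20-24 | D 24-28 | F 28-31 | A 31-33 | D 33-34 |
Completion: A=33  B=6  C=9  D=34  E=16  F=31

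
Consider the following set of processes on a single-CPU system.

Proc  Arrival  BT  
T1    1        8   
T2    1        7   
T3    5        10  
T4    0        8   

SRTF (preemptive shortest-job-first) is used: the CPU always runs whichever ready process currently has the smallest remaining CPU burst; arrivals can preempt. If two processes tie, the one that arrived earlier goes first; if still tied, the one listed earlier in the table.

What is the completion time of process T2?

15

Schedule: | T4 0-8 | T2 8-15 | T1 15-23 | T3 23-33 |
Completion: T1=23  T2=15  T3=33  T4=8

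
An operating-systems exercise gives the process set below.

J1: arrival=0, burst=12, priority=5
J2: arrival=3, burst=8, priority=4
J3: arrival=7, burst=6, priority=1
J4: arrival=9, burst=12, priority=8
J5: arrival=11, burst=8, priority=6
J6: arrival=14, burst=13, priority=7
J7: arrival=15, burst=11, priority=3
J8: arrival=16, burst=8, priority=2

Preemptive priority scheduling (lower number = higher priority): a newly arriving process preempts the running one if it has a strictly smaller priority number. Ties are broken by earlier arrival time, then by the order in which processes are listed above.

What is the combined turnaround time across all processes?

274

Schedule: | J1 0-3 | J2 3-7 | J3 7-13 | J2 13-15 | J7 15-16 | J8 16-24 | J7 24-34 | J2 34-36 | J1 36-45 | J5 45-53 | J6 53-66 | J4 66-78 |
Completion: J1=45  J2=36  J3=13  J4=78  J5=53  J6=66  J7=34  J8=24
Turnaround (C−A): J1=45  J2=33  J3=6  J4=69  J5=42  J6=52  J7=19  J8=8
Turnaround = completion − arrival: J1=45, J2=33, J3=6, J4=69, J5=42, J6=52, J7=19, J8=8
Total turnaround = 45 + 33 + 6 + 69 + 42 + 52 + 19 + 8 = 274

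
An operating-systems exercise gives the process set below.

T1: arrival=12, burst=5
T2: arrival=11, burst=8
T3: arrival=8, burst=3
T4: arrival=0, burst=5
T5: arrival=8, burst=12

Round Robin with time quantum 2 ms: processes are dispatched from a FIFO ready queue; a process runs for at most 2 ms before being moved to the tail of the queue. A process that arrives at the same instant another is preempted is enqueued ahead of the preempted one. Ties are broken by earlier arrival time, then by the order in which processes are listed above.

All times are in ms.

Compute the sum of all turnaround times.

Gantt: | T4 0-5 | idle 5-8 | T3 8-10 | T5 10-12 | T3 12-13 | T2 13-15 | T1 15-17 | T5 17-19 | T2 19-21 | T1 21-23 | T5 23-25 | T2 25-27 | T1 27-28 | T5 28-30 | T2 30-32 | T5 32-36 |
Completion: T1=28  T2=32  T3=13  T4=5  T5=36
Turnaround (C−A): T1=16  T2=21  T3=5  T4=5  T5=28
Turnaround = completion − arrival: T1=16, T2=21, T3=5, T4=5, T5=28
Total turnaround = 16 + 21 + 5 + 5 + 28 = 75

75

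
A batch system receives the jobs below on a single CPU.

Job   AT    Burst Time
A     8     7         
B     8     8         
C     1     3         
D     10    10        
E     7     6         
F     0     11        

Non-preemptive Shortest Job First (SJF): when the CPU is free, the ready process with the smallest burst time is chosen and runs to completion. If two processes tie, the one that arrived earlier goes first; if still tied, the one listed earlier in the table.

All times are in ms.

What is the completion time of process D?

Schedule: | F 0-11 | C 11-14 | E 14-20 | A 20-27 | B 27-35 | D 35-45 |
Completion: A=27  B=35  C=14  D=45  E=20  F=11
Turnaround (C−A): A=19  B=27  C=13  D=35  E=13  F=11

45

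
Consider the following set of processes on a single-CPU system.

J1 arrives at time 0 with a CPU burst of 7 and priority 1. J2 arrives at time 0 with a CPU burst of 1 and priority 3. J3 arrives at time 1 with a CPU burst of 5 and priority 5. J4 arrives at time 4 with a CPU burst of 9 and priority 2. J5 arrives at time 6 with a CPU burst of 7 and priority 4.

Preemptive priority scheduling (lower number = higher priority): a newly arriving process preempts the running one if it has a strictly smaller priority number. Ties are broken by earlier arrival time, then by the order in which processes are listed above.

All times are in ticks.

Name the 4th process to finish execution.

J5

Schedule: | J1 0-7 | J4 7-16 | J2 16-17 | J5 17-24 | J3 24-29 |
Completion: J1=7  J2=17  J3=29  J4=16  J5=24
Turnaround (C−A): J1=7  J2=17  J3=28  J4=12  J5=18
Finish order: J1 → J4 → J2 → J5 → J3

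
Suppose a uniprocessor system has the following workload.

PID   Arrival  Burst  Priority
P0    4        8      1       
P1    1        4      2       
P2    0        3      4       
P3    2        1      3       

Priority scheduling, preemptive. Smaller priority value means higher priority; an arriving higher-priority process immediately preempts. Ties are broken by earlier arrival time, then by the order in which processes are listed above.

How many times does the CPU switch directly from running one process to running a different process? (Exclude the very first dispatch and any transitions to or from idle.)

5

Timeline: | P2 0-1 | P1 1-4 | P0 4-12 | P1 12-13 | P3 13-14 | P2 14-16 |
Completion: P0=12  P1=13  P2=16  P3=14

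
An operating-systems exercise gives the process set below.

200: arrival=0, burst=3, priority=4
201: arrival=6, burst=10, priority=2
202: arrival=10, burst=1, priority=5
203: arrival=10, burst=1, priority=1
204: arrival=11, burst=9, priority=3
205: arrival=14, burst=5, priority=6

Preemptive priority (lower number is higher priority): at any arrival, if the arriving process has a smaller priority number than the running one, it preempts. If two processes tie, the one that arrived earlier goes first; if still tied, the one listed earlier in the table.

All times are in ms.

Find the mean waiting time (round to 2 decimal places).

Timeline: | 200 0-3 | idle 3-6 | 201 6-10 | 203 10-11 | 201 11-17 | 204 17-26 | 202 26-27 | 205 27-32 |
Completion: 200=3  201=17  202=27  203=11  204=26  205=32
Turnaround (C−A): 200=3  201=11  202=17  203=1  204=15  205=18
Waiting times: 200=0, 201=1, 202=16, 203=0, 204=6, 205=13
Average waiting = (0+1+16+0+6+13) / 6 = 36/6 = 6.00

6.00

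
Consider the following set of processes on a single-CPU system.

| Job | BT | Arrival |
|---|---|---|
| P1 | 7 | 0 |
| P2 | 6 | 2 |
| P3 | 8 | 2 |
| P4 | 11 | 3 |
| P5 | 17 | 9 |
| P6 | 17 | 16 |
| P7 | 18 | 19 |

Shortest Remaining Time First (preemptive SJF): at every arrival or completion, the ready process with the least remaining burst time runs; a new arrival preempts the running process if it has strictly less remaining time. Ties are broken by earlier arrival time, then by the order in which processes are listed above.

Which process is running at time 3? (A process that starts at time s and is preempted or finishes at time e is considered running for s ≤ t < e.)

Gantt: | P1 0-7 | P2 7-13 | P3 13-21 | P4 21-32 | P5 32-49 | P6 49-66 | P7 66-84 |
Completion: P1=7  P2=13  P3=21  P4=32  P5=49  P6=66  P7=84

P1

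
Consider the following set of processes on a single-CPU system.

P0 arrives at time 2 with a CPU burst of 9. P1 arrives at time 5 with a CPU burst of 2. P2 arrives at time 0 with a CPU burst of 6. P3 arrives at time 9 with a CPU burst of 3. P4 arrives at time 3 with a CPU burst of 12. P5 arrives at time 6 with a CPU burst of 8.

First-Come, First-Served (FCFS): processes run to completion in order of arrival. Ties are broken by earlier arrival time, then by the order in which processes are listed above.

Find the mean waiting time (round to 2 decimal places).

14.83

Timeline: | P2 0-6 | P0 6-15 | P4 15-27 | P1 27-29 | P5 29-37 | P3 37-40 |
Completion: P0=15  P1=29  P2=6  P3=40  P4=27  P5=37
Waiting times: P0=4, P1=22, P2=0, P3=28, P4=12, P5=23
Average waiting = (4+22+0+28+12+23) / 6 = 89/6 = 14.83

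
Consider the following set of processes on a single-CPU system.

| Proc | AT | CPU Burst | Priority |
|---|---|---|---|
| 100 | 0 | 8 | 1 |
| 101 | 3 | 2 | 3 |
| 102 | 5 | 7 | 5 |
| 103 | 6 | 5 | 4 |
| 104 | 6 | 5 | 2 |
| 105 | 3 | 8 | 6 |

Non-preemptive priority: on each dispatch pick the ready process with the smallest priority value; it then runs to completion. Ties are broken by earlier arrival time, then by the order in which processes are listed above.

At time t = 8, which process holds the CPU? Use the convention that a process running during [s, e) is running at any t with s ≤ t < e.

104

Timeline: | 100 0-8 | 104 8-13 | 101 13-15 | 103 15-20 | 102 20-27 | 105 27-35 |
Completion: 100=8  101=15  102=27  103=20  104=13  105=35
Turnaround (C−A): 100=8  101=12  102=22  103=14  104=7  105=32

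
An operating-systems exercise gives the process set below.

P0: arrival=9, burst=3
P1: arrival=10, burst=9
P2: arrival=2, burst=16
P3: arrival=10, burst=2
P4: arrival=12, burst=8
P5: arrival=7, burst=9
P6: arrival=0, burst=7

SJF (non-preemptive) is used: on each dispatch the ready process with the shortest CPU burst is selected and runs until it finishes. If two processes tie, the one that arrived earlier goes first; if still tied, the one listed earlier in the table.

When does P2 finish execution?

Timeline: | P6 0-7 | P5 7-16 | P3 16-18 | P0 18-21 | P4 21-29 | P1 29-38 | P2 38-54 |
Completion: P0=21  P1=38  P2=54  P3=18  P4=29  P5=16  P6=7
Turnaround (C−A): P0=12  P1=28  P2=52  P3=8  P4=17  P5=9  P6=7

54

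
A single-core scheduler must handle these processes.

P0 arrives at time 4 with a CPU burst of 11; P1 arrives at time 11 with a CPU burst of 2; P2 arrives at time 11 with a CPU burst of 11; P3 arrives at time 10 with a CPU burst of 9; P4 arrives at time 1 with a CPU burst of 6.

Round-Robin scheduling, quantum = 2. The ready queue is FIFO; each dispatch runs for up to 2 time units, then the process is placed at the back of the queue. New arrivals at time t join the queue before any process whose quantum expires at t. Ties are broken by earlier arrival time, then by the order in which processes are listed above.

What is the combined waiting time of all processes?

61

Gantt: | idle 0-1 | P4 1-5 | P0 5-7 | P4 7-9 | P0 9-11 | P3 11-13 | P1 13-15 | P2 15-17 | P0 17-19 | P3 19-21 | P2 21-23 | P0 23-25 | P3 25-27 | P2 27-29 | P0 29-31 | P3 31-33 | P2 33-35 | P0 35-36 | P3 36-37 | P2 37-40 |
Completion: P0=36  P1=15  P2=40  P3=37  P4=9
Waiting = turnaround − burst: P0=21, P1=2, P2=18, P3=18, P4=2
Total waiting = 21 + 2 + 18 + 18 + 2 = 61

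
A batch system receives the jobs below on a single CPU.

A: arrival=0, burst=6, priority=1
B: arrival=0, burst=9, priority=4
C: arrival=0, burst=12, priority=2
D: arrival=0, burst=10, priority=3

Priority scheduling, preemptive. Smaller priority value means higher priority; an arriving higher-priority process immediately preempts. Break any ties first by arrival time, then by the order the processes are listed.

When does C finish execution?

18

Timeline: | A 0-6 | C 6-18 | D 18-28 | B 28-37 |
Completion: A=6  B=37  C=18  D=28
Turnaround (C−A): A=6  B=37  C=18  D=28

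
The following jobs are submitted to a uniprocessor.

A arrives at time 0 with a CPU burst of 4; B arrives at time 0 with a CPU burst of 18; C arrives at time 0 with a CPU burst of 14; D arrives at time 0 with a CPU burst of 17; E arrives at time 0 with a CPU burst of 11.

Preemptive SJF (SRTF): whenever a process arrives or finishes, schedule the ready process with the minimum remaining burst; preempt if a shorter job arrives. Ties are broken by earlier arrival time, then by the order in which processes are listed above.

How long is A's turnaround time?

4

Gantt: | A 0-4 | E 4-15 | C 15-29 | D 29-46 | B 46-64 |
Completion: A=4  B=64  C=29  D=46  E=15
Turnaround(A) = completion − arrival = 4 − 0 = 4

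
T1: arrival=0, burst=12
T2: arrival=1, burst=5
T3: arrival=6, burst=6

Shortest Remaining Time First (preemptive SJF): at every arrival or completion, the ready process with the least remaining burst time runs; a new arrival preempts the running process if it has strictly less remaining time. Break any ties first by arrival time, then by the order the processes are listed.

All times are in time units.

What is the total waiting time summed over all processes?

Gantt: | T1 0-1 | T2 1-6 | T3 6-12 | T1 12-23 |
Completion: T1=23  T2=6  T3=12
Turnaround (C−A): T1=23  T2=5  T3=6
Waiting = turnaround − burst: T1=11, T2=0, T3=0
Total waiting = 11 + 0 + 0 = 11

11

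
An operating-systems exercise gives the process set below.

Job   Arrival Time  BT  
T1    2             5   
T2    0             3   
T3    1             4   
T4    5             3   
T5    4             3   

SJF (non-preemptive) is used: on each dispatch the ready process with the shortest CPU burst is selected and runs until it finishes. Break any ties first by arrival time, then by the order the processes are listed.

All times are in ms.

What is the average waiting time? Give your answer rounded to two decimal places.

4.20

Timeline: | T2 0-3 | T3 3-7 | T5 7-10 | T4 10-13 | T1 13-18 |
Completion: T1=18  T2=3  T3=7  T4=13  T5=10
Waiting times: T1=11, T2=0, T3=2, T4=5, T5=3
Average waiting = (11+0+2+5+3) / 5 = 21/5 = 4.20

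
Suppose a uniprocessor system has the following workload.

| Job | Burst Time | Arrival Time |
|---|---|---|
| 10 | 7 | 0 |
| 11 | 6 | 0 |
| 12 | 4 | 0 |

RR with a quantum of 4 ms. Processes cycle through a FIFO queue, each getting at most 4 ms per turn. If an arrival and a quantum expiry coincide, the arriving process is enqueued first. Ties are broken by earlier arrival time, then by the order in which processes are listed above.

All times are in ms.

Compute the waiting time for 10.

8

Gantt: | 10 0-4 | 11 4-8 | 12 8-12 | 10 12-15 | 11 15-17 |
Completion: 10=15  11=17  12=12
Waiting(10) = turnaround − burst = 15 − 7 = 8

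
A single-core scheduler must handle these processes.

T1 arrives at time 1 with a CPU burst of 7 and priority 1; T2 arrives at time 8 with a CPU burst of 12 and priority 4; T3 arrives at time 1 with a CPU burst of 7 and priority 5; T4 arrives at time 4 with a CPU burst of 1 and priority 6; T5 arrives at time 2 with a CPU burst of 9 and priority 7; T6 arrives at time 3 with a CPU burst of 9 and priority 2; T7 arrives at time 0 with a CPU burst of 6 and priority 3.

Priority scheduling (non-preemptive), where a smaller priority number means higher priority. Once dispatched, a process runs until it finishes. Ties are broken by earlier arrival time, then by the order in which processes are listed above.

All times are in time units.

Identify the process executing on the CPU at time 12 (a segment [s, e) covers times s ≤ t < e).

T1

Gantt: | T7 0-6 | T1 6-13 | T6 13-22 | T2 22-34 | T3 34-41 | T4 41-42 | T5 42-51 |
Completion: T1=13  T2=34  T3=41  T4=42  T5=51  T6=22  T7=6
Turnaround (C−A): T1=12  T2=26  T3=40  T4=38  T5=49  T6=19  T7=6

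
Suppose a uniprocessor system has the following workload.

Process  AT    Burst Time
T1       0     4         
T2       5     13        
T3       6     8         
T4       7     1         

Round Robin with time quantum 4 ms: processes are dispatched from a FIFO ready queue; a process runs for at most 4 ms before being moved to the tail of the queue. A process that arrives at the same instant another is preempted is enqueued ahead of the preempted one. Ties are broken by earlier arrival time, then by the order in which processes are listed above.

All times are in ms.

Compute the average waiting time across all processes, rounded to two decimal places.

Timeline: | T1 0-4 | idle 4-5 | T2 5-9 | T3 9-13 | T4 13-14 | T2 14-18 | T3 18-22 | T2 22-27 |
Completion: T1=4  T2=27  T3=22  T4=14
Turnaround (C−A): T1=4  T2=22  T3=16  T4=7
Waiting times: T1=0, T2=9, T3=8, T4=6
Average waiting = (0+9+8+6) / 4 = 23/4 = 5.75

5.75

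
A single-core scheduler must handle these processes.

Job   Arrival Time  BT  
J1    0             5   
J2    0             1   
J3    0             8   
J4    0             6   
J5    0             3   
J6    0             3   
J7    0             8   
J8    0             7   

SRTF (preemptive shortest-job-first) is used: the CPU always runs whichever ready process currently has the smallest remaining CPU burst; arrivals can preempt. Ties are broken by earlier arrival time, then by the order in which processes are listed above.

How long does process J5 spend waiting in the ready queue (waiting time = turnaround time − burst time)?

Schedule: | J2 0-1 | J5 1-4 | J6 4-7 | J1 7-12 | J4 12-18 | J8 18-25 | J3 25-33 | J7 33-41 |
Completion: J1=12  J2=1  J3=33  J4=18  J5=4  J6=7  J7=41  J8=25
Turnaround (C−A): J1=12  J2=1  J3=33  J4=18  J5=4  J6=7  J7=41  J8=25
Waiting(J5) = turnaround − burst = 4 − 3 = 1

1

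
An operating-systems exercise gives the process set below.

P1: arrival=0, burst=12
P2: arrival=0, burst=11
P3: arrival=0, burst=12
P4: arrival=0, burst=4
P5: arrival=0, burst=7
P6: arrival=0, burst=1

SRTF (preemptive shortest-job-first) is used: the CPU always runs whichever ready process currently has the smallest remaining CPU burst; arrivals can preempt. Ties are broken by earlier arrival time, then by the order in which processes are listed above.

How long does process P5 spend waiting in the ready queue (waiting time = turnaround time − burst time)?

5

Schedule: | P6 0-1 | P4 1-5 | P5 5-12 | P2 12-23 | P1 23-35 | P3 35-47 |
Completion: P1=35  P2=23  P3=47  P4=5  P5=12  P6=1
Waiting(P5) = turnaround − burst = 12 − 7 = 5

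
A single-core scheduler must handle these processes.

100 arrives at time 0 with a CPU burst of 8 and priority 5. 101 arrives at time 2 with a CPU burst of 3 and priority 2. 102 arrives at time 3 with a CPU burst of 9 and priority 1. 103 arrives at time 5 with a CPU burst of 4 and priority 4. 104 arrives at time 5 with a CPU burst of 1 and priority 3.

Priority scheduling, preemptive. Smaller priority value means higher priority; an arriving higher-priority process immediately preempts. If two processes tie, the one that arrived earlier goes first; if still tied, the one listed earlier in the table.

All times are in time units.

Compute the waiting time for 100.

17

Timeline: | 100 0-2 | 101 2-3 | 102 3-12 | 101 12-14 | 104 14-15 | 103 15-19 | 100 19-25 |
Completion: 100=25  101=14  102=12  103=19  104=15
Waiting(100) = turnaround − burst = 25 − 8 = 17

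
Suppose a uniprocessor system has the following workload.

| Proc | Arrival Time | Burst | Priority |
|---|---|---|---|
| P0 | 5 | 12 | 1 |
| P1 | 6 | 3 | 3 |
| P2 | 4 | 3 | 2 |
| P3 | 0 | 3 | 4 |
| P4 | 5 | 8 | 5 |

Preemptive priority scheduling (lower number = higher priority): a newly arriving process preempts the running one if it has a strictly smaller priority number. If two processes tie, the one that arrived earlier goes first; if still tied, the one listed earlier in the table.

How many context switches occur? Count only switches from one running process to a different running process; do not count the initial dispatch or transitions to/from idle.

Schedule: | P3 0-3 | idle 3-4 | P2 4-5 | P0 5-17 | P2 17-19 | P1 19-22 | P4 22-30 |
Completion: P0=17  P1=22  P2=19  P3=3  P4=30
Turnaround (C−A): P0=12  P1=16  P2=15  P3=3  P4=25

4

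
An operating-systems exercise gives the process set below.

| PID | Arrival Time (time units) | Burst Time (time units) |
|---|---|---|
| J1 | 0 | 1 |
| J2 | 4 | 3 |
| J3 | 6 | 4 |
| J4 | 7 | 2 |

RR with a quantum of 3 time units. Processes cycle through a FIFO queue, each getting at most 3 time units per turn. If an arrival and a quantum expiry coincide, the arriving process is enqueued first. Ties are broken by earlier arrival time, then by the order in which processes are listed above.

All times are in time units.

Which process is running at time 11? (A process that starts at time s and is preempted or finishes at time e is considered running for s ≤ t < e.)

Schedule: | J1 0-1 | idle 1-4 | J2 4-7 | J3 7-10 | J4 10-12 | J3 12-13 |
Completion: J1=1  J2=7  J3=13  J4=12
Turnaround (C−A): J1=1  J2=3  J3=7  J4=5

J4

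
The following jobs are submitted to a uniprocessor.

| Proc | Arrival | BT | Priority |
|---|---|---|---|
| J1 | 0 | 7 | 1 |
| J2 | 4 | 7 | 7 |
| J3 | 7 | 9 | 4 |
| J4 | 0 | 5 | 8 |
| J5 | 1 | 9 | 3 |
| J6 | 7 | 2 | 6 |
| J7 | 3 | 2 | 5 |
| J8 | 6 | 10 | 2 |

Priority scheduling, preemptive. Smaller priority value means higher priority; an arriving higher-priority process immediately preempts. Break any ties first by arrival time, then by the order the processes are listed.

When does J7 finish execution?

Gantt: | J1 0-7 | J8 7-17 | J5 17-26 | J3 26-35 | J7 35-37 | J6 37-39 | J2 39-46 | J4 46-51 |
Completion: J1=7  J2=46  J3=35  J4=51  J5=26  J6=39  J7=37  J8=17
Turnaround (C−A): J1=7  J2=42  J3=28  J4=51  J5=25  J6=32  J7=34  J8=11

37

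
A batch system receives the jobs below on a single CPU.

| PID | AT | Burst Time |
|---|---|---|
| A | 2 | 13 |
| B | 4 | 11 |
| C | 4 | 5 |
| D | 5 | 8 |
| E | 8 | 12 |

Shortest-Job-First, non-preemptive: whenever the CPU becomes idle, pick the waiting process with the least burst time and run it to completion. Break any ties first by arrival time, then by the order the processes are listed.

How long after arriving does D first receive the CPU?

15

Schedule: | idle 0-2 | A 2-15 | C 15-20 | D 20-28 | B 28-39 | E 39-51 |
Completion: A=15  B=39  C=20  D=28  E=51
Turnaround (C−A): A=13  B=35  C=16  D=23  E=43
Response(D) = first start − arrival = 20 − 5 = 15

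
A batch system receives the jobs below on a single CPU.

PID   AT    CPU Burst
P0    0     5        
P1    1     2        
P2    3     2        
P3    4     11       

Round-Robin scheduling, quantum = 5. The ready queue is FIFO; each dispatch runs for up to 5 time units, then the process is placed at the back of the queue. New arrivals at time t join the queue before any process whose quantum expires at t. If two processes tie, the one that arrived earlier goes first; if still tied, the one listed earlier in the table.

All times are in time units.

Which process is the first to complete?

Gantt: | P0 0-5 | P1 5-7 | P2 7-9 | P3 9-20 |
Completion: P0=5  P1=7  P2=9  P3=20
Finish order: P0 → P1 → P2 → P3

P0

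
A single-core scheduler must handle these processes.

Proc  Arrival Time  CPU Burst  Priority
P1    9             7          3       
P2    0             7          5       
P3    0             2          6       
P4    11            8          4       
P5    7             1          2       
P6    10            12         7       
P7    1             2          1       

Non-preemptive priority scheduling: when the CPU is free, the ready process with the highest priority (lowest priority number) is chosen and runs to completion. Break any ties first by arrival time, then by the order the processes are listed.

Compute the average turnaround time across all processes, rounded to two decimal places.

Gantt: | P2 0-7 | P7 7-9 | P5 9-10 | P1 10-17 | P4 17-25 | P3 25-27 | P6 27-39 |
Completion: P1=17  P2=7  P3=27  P4=25  P5=10  P6=39  P7=9
Turnaround (C−A): P1=8  P2=7  P3=27  P4=14  P5=3  P6=29  P7=8
Turnaround times: P1=8, P2=7, P3=27, P4=14, P5=3, P6=29, P7=8
Average turnaround = (8+7+27+14+3+29+8) / 7 = 96/7 = 13.71

13.71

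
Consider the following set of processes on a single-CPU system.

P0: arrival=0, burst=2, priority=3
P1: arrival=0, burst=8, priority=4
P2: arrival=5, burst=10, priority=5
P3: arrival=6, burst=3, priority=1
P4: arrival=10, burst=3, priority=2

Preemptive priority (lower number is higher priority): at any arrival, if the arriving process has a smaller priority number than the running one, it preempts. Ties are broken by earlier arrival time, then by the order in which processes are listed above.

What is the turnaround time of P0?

Gantt: | P0 0-2 | P1 2-6 | P3 6-9 | P1 9-10 | P4 10-13 | P1 13-16 | P2 16-26 |
Completion: P0=2  P1=16  P2=26  P3=9  P4=13
Turnaround (C−A): P0=2  P1=16  P2=21  P3=3  P4=3
Turnaround(P0) = completion − arrival = 2 − 0 = 2

2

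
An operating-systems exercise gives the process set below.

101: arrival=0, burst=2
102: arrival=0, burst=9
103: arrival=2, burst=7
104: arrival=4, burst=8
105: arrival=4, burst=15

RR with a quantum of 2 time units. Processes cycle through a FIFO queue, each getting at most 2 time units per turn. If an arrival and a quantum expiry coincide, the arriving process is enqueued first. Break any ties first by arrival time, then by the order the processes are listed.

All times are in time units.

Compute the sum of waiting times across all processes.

Schedule: | 101 0-2 | 102 2-4 | 103 4-6 | 104 6-8 | 105 8-10 | 102 10-12 | 103 12-14 | 104 14-16 | 105 16-18 | 102 18-20 | 103 20-22 | 104 22-24 | 105 24-26 | 102 26-28 | 103 28-29 | 104 29-31 | 105 31-33 | 102 33-34 | 105 34-41 |
Completion: 101=2  102=34  103=29  104=31  105=41
Turnaround (C−A): 101=2  102=34  103=27  104=27  105=37
Waiting = turnaround − burst: 101=0, 102=25, 103=20, 104=19, 105=22
Total waiting = 0 + 25 + 20 + 19 + 22 = 86

86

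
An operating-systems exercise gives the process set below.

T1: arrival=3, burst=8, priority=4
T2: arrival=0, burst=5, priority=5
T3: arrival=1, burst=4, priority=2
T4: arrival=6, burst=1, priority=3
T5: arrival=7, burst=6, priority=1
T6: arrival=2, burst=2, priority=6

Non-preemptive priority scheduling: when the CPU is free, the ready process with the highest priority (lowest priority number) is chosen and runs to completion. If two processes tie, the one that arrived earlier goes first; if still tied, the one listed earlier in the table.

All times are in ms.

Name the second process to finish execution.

Gantt: | T2 0-5 | T3 5-9 | T5 9-15 | T4 15-16 | T1 16-24 | T6 24-26 |
Completion: T1=24  T2=5  T3=9  T4=16  T5=15  T6=26
Finish order: T2 → T3 → T5 → T4 → T1 → T6

T3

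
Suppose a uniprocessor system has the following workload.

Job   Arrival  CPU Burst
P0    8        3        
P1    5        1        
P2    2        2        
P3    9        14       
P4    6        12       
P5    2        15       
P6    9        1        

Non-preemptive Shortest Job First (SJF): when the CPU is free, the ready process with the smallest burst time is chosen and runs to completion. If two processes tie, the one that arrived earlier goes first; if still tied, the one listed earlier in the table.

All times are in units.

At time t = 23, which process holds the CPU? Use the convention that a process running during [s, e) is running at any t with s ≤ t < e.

Schedule: | idle 0-2 | P2 2-4 | P5 4-19 | P1 19-20 | P6 20-21 | P0 21-24 | P4 24-36 | P3 36-50 |
Completion: P0=24  P1=20  P2=4  P3=50  P4=36  P5=19  P6=21

P0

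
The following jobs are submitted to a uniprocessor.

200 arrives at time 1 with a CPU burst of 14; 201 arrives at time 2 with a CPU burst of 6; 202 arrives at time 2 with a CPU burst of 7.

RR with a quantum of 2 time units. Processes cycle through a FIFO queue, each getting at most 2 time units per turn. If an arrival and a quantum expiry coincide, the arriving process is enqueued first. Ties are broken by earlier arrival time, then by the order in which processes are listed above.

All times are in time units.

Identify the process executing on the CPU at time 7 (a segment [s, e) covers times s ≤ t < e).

200

Timeline: | idle 0-1 | 200 1-3 | 201 3-5 | 202 5-7 | 200 7-9 | 201 9-11 | 202 11-13 | 200 13-15 | 201 15-17 | 202 17-19 | 200 19-21 | 202 21-22 | 200 22-28 |
Completion: 200=28  201=17  202=22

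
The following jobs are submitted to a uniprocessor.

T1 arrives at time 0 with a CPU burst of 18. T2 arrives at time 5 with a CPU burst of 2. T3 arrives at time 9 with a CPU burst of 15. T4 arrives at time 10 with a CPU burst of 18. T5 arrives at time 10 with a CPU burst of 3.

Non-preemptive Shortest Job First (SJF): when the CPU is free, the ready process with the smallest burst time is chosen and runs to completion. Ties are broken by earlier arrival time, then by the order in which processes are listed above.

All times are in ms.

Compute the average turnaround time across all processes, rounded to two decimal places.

24.20

Schedule: | T1 0-18 | T2 18-20 | T5 20-23 | T3 23-38 | T4 38-56 |
Completion: T1=18  T2=20  T3=38  T4=56  T5=23
Turnaround times: T1=18, T2=15, T3=29, T4=46, T5=13
Average turnaround = (18+15+29+46+13) / 5 = 121/5 = 24.20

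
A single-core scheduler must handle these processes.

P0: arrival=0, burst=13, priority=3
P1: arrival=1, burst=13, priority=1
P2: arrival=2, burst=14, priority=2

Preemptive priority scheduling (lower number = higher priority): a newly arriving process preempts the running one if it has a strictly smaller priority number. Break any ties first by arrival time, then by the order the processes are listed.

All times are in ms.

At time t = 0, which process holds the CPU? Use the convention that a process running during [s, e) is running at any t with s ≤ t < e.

P0

Gantt: | P0 0-1 | P1 1-14 | P2 14-28 | P0 28-40 |
Completion: P0=40  P1=14  P2=28
Turnaround (C−A): P0=40  P1=13  P2=26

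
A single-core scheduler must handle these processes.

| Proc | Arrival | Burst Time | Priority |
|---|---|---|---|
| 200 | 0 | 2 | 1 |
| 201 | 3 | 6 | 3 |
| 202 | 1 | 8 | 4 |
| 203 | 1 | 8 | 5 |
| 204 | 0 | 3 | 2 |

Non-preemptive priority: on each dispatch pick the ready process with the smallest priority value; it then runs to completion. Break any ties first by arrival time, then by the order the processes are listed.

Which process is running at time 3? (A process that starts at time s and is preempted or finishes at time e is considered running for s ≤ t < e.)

Gantt: | 200 0-2 | 204 2-5 | 201 5-11 | 202 11-19 | 203 19-27 |
Completion: 200=2  201=11  202=19  203=27  204=5

204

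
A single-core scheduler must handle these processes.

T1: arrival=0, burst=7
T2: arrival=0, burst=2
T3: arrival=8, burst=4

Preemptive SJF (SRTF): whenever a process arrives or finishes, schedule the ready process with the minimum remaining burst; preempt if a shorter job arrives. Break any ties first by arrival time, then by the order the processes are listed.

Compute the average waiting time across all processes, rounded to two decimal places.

Gantt: | T2 0-2 | T1 2-9 | T3 9-13 |
Completion: T1=9  T2=2  T3=13
Waiting times: T1=2, T2=0, T3=1
Average waiting = (2+0+1) / 3 = 3/3 = 1.00

1.00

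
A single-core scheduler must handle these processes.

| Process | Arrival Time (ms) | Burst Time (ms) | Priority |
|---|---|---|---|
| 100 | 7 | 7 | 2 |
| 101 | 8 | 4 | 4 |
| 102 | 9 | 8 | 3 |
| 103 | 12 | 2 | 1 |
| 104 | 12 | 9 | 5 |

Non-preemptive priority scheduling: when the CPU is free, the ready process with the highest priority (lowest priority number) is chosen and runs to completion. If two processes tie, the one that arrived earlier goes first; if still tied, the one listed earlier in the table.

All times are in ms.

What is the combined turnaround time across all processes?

Timeline: | idle 0-7 | 100 7-14 | 103 14-16 | 102 16-24 | 101 24-28 | 104 28-37 |
Completion: 100=14  101=28  102=24  103=16  104=37
Turnaround (C−A): 100=7  101=20  102=15  103=4  104=25
Turnaround = completion − arrival: 100=7, 101=20, 102=15, 103=4, 104=25
Total turnaround = 7 + 20 + 15 + 4 + 25 = 71

71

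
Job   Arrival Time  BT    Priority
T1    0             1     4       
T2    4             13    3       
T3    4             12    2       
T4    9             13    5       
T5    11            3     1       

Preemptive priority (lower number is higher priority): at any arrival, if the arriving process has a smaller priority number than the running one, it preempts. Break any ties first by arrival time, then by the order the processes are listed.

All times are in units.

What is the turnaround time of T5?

Schedule: | T1 0-1 | idle 1-4 | T3 4-11 | T5 11-14 | T3 14-19 | T2 19-32 | T4 32-45 |
Completion: T1=1  T2=32  T3=19  T4=45  T5=14
Turnaround (C−A): T1=1  T2=28  T3=15  T4=36  T5=3
Turnaround(T5) = completion − arrival = 14 − 11 = 3

3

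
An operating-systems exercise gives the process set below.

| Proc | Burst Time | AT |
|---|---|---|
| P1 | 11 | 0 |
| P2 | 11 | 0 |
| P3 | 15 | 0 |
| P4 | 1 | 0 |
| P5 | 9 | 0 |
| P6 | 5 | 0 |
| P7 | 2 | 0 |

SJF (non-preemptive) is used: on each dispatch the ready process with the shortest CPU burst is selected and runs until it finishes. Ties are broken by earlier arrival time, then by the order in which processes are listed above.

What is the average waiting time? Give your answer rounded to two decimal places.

13.71

Schedule: | P4 0-1 | P7 1-3 | P6 3-8 | P5 8-17 | P1 17-28 | P2 28-39 | P3 39-54 |
Completion: P1=28  P2=39  P3=54  P4=1  P5=17  P6=8  P7=3
Turnaround (C−A): P1=28  P2=39  P3=54  P4=1  P5=17  P6=8  P7=3
Waiting times: P1=17, P2=28, P3=39, P4=0, P5=8, P6=3, P7=1
Average waiting = (17+28+39+0+8+3+1) / 7 = 96/7 = 13.71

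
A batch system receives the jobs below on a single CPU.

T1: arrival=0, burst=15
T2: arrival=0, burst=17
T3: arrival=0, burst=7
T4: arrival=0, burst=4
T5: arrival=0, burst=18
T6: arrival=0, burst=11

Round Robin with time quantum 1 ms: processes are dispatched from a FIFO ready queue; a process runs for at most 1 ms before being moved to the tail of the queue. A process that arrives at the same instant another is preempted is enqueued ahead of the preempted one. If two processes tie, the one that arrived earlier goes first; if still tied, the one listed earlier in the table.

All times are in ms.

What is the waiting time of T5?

54

Schedule: | T1 0-1 | T2 1-2 | T3 2-3 | T4 3-4 | T5 4-5 | T6 5-6 | T1 6-7 | T2 7-8 | T3 8-9 | T4 9-10 | T5 10-11 | T6 11-12 | T1 12-13 | T2 13-14 | T3 14-15 | T4 15-16 | T5 16-17 | T6 17-18 | T1 18-19 | T2 19-20 | T3 20-21 | T4 21-22 | T5 22-23 | T6 23-24 | T1 24-25 | T2 25-26 | T3 26-27 | T5 27-28 | T6 28-29 | T1 29-30 | T2 30-31 | T3 31-32 | T5 32-33 | T6 33-34 | T1 34-35 | T2 35-36 | T3 36-37 | T5 37-38 | T6 38-39 | T1 39-40 | T2 40-41 | T5 41-42 | T6 42-43 | T1 43-44 | T2 44-45 | T5 45-46 | T6 46-47 | T1 47-48 | T2 48-49 | T5 49-50 | T6 50-51 | T1 51-52 | T2 52-53 | T5 53-54 | T6 54-55 | T1 55-56 | T2 56-57 | T5 57-58 | T1 58-59 | T2 59-60 | T5 60-61 | T1 61-62 | T2 62-63 | T5 63-64 | T1 64-65 | T2 65-66 | T5 66-67 | T2 67-68 | T5 68-69 | T2 69-70 | T5 70-72 |
Completion: T1=65  T2=70  T3=37  T4=22  T5=72  T6=55
Turnaround (C−A): T1=65  T2=70  T3=37  T4=22  T5=72  T6=55
Waiting(T5) = turnaround − burst = 72 − 18 = 54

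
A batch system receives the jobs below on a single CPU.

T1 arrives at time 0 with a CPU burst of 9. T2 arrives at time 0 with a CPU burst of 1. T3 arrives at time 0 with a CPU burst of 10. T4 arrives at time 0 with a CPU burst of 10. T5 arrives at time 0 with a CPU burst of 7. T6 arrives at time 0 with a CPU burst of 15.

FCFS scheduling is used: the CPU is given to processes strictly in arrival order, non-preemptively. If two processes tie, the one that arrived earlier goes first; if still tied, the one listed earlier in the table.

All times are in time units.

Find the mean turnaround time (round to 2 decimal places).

Timeline: | T1 0-9 | T2 9-10 | T3 10-20 | T4 20-30 | T5 30-37 | T6 37-52 |
Completion: T1=9  T2=10  T3=20  T4=30  T5=37  T6=52
Turnaround (C−A): T1=9  T2=10  T3=20  T4=30  T5=37  T6=52
Turnaround times: T1=9, T2=10, T3=20, T4=30, T5=37, T6=52
Average turnaround = (9+10+20+30+37+52) / 6 = 158/6 = 26.33

26.33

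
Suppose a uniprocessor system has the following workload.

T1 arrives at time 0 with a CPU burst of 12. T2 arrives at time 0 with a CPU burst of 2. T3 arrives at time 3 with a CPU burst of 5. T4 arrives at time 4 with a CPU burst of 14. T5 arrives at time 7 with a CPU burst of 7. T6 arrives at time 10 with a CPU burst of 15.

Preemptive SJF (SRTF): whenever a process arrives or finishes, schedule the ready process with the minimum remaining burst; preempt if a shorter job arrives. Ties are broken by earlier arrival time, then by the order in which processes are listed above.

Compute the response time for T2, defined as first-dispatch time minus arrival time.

Gantt: | T2 0-2 | T1 2-3 | T3 3-8 | T5 8-15 | T1 15-26 | T4 26-40 | T6 40-55 |
Completion: T1=26  T2=2  T3=8  T4=40  T5=15  T6=55
Turnaround (C−A): T1=26  T2=2  T3=5  T4=36  T5=8  T6=45
Response(T2) = first start − arrival = 0 − 0 = 0

0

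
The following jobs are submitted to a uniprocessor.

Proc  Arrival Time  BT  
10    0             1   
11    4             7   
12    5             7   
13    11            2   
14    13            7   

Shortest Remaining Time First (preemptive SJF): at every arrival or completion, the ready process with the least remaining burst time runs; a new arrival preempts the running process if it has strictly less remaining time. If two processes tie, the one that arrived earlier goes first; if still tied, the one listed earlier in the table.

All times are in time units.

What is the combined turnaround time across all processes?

39

Gantt: | 10 0-1 | idle 1-4 | 11 4-11 | 13 11-13 | 12 13-20 | 14 20-27 |
Completion: 10=1  11=11  12=20  13=13  14=27
Turnaround (C−A): 10=1  11=7  12=15  13=2  14=14
Turnaround = completion − arrival: 10=1, 11=7, 12=15, 13=2, 14=14
Total turnaround = 1 + 7 + 15 + 2 + 14 = 39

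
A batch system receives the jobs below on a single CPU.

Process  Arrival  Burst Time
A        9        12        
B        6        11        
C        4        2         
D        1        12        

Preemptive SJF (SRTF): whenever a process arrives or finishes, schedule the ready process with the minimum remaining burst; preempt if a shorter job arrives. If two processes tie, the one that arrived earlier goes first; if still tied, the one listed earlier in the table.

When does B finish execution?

26

Timeline: | idle 0-1 | D 1-4 | C 4-6 | D 6-15 | B 15-26 | A 26-38 |
Completion: A=38  B=26  C=6  D=15
Turnaround (C−A): A=29  B=20  C=2  D=14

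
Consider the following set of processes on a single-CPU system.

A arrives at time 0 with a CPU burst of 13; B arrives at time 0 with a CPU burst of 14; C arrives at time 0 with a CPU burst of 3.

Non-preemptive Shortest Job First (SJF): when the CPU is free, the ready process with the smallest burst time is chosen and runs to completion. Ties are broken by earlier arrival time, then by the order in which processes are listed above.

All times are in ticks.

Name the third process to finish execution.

Timeline: | C 0-3 | A 3-16 | B 16-30 |
Completion: A=16  B=30  C=3
Turnaround (C−A): A=16  B=30  C=3
Finish order: C → A → B

B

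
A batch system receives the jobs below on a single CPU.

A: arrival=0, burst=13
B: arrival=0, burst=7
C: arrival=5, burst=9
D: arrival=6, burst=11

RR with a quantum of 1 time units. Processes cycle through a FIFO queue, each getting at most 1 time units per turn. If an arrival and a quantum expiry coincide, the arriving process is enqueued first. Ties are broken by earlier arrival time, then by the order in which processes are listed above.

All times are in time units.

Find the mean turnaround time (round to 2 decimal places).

Gantt: | A 0-1 | B 1-2 | A 2-3 | B 3-4 | A 4-5 | B 5-6 | C 6-7 | A 7-8 | D 8-9 | B 9-10 | C 10-11 | A 11-12 | D 12-13 | B 13-14 | C 14-15 | A 15-16 | D 16-17 | B 17-18 | C 18-19 | A 19-20 | D 20-21 | B 21-22 | C 22-23 | A 23-24 | D 24-25 | C 25-26 | A 26-27 | D 27-28 | C 28-29 | A 29-30 | D 30-31 | C 31-32 | A 32-33 | D 33-34 | C 34-35 | A 35-36 | D 36-37 | A 37-38 | D 38-40 |
Completion: A=38  B=22  C=35  D=40
Turnaround times: A=38, B=22, C=30, D=34
Average turnaround = (38+22+30+34) / 4 = 124/4 = 31.00

31.00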